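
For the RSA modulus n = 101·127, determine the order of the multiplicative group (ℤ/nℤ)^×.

φ(n) = (p − 1)(q − 1) = (101−1)(127−1) = 100·126 = 12600.

12600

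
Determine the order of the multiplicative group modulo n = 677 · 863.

φ(584251) = 584251 · (1 − 1/677) · (1 − 1/863)
       = 584251 · 582712/584251 = 582712.

582712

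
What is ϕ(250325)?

172800

250325 = 5**2 × 17 × 19 × 31.
φ(5^2) = 5^1·(5−1) = 5·4 = 20.
φ(17) = 17 − 1 = 16.
φ(19) = 19 − 1 = 18.
φ(31) = 31 − 1 = 30.
Multiply: 20 · 16 · 18 · 30 = 172800.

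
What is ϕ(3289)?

2640

Factor 3289: 3289 = 11 * 13 * 23.
φ(3289) = 3289 · (1 − 1/11) · (1 − 1/13) · (1 − 1/23)
       = 3289 · 2640/3289 = 2640.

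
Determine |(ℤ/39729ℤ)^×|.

Factor 39729: 39729 = 3 × 17 × 19 × 41.
φ(3) = 3 − 1 = 2.
φ(17) = 17 − 1 = 16.
φ(19) = 19 − 1 = 18.
φ(41) = 41 − 1 = 40.
Since φ is multiplicative, φ(39729) = 2 · 16 · 18 · 40 = 23040.

23040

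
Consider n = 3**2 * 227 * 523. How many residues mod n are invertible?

φ(1068489) = 1068489 · (1 − 1/3) · (1 − 1/227) · (1 − 1/523)
       = 1068489 · 235944/356163 = 707832.

707832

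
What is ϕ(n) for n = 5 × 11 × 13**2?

6240

φ(9295) = 9295 · (1 − 1/5) · (1 − 1/11) · (1 − 1/13)
       = 9295 · 480/715 = 6240.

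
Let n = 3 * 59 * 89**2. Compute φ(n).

908512

φ(3) = 3 − 1 = 2.
φ(59) = 59 − 1 = 58.
φ(89^2) = 89^2 − 89^1 = 7921 − 89 = 7832.
Since φ is multiplicative, φ(1402017) = 2 · 58 · 7832 = 908512.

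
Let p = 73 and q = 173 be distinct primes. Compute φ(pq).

φ(73) = 73 − 1 = 72.
φ(173) = 173 − 1 = 172.
Multiply: 72 · 172 = 12384.

12384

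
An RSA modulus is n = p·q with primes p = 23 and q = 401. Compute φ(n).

8800

φ(pq) = (p−1)(q−1) = 22 · 400 = 8800.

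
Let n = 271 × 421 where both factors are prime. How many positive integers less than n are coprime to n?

113400

φ(n) = (p − 1)(q − 1) = (271−1)(421−1) = 270·420 = 113400.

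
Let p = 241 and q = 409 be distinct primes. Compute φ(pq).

97920

φ(pq) = (p−1)(q−1) = 240 · 408 = 97920.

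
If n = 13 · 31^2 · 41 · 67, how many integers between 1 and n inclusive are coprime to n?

φ(13) = 13 − 1 = 12.
φ(31^2) = 31^2 − 31^1 = 961 − 31 = 930.
φ(41) = 41 − 1 = 40.
φ(67) = 67 − 1 = 66.
Multiply: 12 · 930 · 40 · 66 = 29462400.

29462400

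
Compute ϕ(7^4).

2058

φ(2401) = 2401 · (1 − 1/7)
       = 2401 · 6/7 = 2058.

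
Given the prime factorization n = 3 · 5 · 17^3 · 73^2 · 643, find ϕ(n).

φ(252519381165) = 252519381165 · (1 − 1/3) · (1 − 1/5) · (1 − 1/17) · (1 − 1/73) · (1 − 1/643)
       = 252519381165 · 5916672/11969445 = 124824029184.

124824029184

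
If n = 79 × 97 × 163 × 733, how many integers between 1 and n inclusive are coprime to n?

887956992

φ(915567577) = 915567577 · (1 − 1/79) · (1 − 1/97) · (1 − 1/163) · (1 − 1/733)
       = 915567577 · 887956992/915567577 = 887956992.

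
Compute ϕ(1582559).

1355200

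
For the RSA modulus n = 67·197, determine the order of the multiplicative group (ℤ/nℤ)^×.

12936

φ(67) = 67 − 1 = 66.
φ(197) = 197 − 1 = 196.
Since φ is multiplicative, φ(13199) = 66 · 196 = 12936.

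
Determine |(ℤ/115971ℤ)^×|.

Prime factorization: 115971 = 3 · 29 · 31 · 43.
φ(115971) = 115971 · (1 − 1/3) · (1 − 1/29) · (1 − 1/31) · (1 − 1/43)
       = 115971 · 70560/115971 = 70560.

70560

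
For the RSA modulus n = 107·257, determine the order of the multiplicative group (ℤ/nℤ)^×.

27136

φ(107) = 107 − 1 = 106.
φ(257) = 257 − 1 = 256.
Multiply: 106 · 256 = 27136.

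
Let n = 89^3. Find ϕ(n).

697048

φ(704969) = 704969 · (1 − 1/89)
       = 704969 · 88/89 = 697048.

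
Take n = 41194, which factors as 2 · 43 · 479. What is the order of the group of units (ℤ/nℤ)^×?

φ(2) = 2 − 1 = 1.
φ(43) = 43 − 1 = 42.
φ(479) = 479 − 1 = 478.
Since φ is multiplicative, φ(41194) = 1 · 42 · 478 = 20076.

20076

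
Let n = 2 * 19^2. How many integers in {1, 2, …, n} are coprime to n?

342

φ(2) = 2 − 1 = 1.
φ(19^2) = 19^2 − 19^1 = 361 − 19 = 342.
Multiply: 1 · 342 = 342.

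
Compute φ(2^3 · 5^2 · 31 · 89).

φ(551800) = 551800 · (1 − 1/2) · (1 − 1/5) · (1 − 1/31) · (1 − 1/89)
       = 551800 · 10560/27590 = 211200.

211200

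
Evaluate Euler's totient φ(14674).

Prime factorization: 14674 = 2 * 11 * 23 * 29.
φ(2) = 2 − 1 = 1.
φ(11) = 11 − 1 = 10.
φ(23) = 23 − 1 = 22.
φ(29) = 29 − 1 = 28.
φ(14674) = 1 × 10 × 22 × 28 = 6160.

6160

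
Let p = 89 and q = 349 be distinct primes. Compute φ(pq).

φ(89) = 89 − 1 = 88.
φ(349) = 349 − 1 = 348.
Multiply: 88 · 348 = 30624.

30624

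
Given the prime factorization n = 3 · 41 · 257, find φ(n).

20480

φ(31611) = 31611 · (1 − 1/3) · (1 − 1/41) · (1 − 1/257)
       = 31611 · 20480/31611 = 20480.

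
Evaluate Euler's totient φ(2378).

First factor: 2378 = 2 * 29 * 41.
φ(2) = 2 − 1 = 1.
φ(29) = 29 − 1 = 28.
φ(41) = 41 − 1 = 40.
Since φ is multiplicative, φ(2378) = 1 · 28 · 40 = 1120.

1120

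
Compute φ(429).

240

First factor: 429 = 3 * 11 * 13.
φ(429) = 429 · (1 − 1/3) · (1 − 1/11) · (1 − 1/13)
       = 429 · 240/429 = 240.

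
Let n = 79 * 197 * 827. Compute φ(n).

φ(12870601) = 12870601 · (1 − 1/79) · (1 − 1/197) · (1 − 1/827)
       = 12870601 · 12627888/12870601 = 12627888.

12627888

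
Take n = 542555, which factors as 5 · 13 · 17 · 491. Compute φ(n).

φ(5) = 5 − 1 = 4.
φ(13) = 13 − 1 = 12.
φ(17) = 17 − 1 = 16.
φ(491) = 491 − 1 = 490.
φ(542555) = 4 × 12 × 16 × 490 = 376320.

376320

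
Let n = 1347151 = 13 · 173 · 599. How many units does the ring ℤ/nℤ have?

1234272

φ(1347151) = 1347151 · (1 − 1/13) · (1 − 1/173) · (1 − 1/599)
       = 1347151 · 1234272/1347151 = 1234272.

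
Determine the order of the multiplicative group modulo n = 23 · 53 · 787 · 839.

φ(23) = 23 − 1 = 22.
φ(53) = 53 − 1 = 52.
φ(787) = 787 − 1 = 786.
φ(839) = 839 − 1 = 838.
φ(804897167) = 22 × 52 × 786 × 838 = 753516192.

753516192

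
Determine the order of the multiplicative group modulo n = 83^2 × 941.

6397640

φ(83^2) = 83^2 − 83^1 = 6889 − 83 = 6806.
φ(941) = 941 − 1 = 940.
φ(6482549) = 6806 × 940 = 6397640.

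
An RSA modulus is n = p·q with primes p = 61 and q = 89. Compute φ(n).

5280

For distinct primes, φ(pq) = (p−1)(q−1) = 60 × 88 = 5280.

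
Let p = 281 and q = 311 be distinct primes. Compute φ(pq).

For distinct primes, φ(pq) = (p−1)(q−1) = 280 × 310 = 86800.

86800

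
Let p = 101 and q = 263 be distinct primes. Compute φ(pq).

φ(26563) = 26563 · (1 − 1/101) · (1 − 1/263)
       = 26563 · 26200/26563 = 26200.

26200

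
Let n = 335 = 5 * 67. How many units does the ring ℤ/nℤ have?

φ(335) = 335 · (1 − 1/5) · (1 − 1/67)
       = 335 · 264/335 = 264.

264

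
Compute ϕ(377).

336

First factor: 377 = 13 · 29.
φ(13) = 13 − 1 = 12.
φ(29) = 29 − 1 = 28.
Since φ is multiplicative, φ(377) = 12 · 28 = 336.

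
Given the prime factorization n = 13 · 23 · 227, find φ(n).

φ(67873) = 67873 · (1 − 1/13) · (1 − 1/23) · (1 − 1/227)
       = 67873 · 59664/67873 = 59664.

59664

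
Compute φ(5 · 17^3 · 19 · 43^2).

601267968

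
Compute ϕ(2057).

2057 = 11**2 * 17.
φ(2057) = 2057 · (1 − 1/11) · (1 − 1/17)
       = 2057 · 160/187 = 1760.

1760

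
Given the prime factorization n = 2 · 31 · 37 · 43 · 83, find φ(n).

φ(8187286) = 8187286 · (1 − 1/2) · (1 − 1/31) · (1 − 1/37) · (1 − 1/43) · (1 − 1/83)
       = 8187286 · 3719520/8187286 = 3719520.

3719520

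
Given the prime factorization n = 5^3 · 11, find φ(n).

φ(1375) = 1375 · (1 − 1/5) · (1 − 1/11)
       = 1375 · 40/55 = 1000.

1000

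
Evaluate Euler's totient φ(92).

44

Factor 92: 92 = 2^2 · 23.
φ(92) = 92 · (1 − 1/2) · (1 − 1/23)
       = 92 · 22/46 = 44.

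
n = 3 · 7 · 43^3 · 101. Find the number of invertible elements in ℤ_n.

φ(3) = 3 − 1 = 2.
φ(7) = 7 − 1 = 6.
φ(43^3) = 43^2·(43−1) = 1849·42 = 77658.
φ(101) = 101 − 1 = 100.
Multiply: 2 · 6 · 77658 · 100 = 93189600.

93189600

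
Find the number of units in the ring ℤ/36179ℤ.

36179 = 11**2 · 13 · 23.
φ(36179) = 36179 · (1 − 1/11) · (1 − 1/13) · (1 − 1/23)
       = 36179 · 2640/3289 = 29040.

29040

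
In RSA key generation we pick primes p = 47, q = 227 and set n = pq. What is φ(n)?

φ(10669) = 10669 · (1 − 1/47) · (1 − 1/227)
       = 10669 · 10396/10669 = 10396.

10396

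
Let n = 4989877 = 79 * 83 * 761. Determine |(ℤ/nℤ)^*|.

4860960

φ(79) = 79 − 1 = 78.
φ(83) = 83 − 1 = 82.
φ(761) = 761 − 1 = 760.
Multiply: 78 · 82 · 760 = 4860960.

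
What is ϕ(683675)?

683675 = 5^2 × 23 × 29 × 41.
φ(5^2) = 5^2 − 5^1 = 25 − 5 = 20.
φ(23) = 23 − 1 = 22.
φ(29) = 29 − 1 = 28.
φ(41) = 41 − 1 = 40.
Since φ is multiplicative, φ(683675) = 20 · 22 · 28 · 40 = 492800.

492800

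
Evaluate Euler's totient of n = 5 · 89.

φ(445) = 445 · (1 − 1/5) · (1 − 1/89)
       = 445 · 352/445 = 352.

352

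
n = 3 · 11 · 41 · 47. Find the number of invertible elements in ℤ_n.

36800

φ(3) = 3 − 1 = 2.
φ(11) = 11 − 1 = 10.
φ(41) = 41 − 1 = 40.
φ(47) = 47 − 1 = 46.
Since φ is multiplicative, φ(63591) = 2 · 10 · 40 · 46 = 36800.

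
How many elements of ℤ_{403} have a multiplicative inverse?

360

403 = 13 · 31.
φ(403) = 403 · (1 − 1/13) · (1 − 1/31)
       = 403 · 360/403 = 360.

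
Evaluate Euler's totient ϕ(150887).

129360

Prime factorization: 150887 = 11**2 × 29 × 43.
φ(11^2) = 11^1·(11−1) = 11·10 = 110.
φ(29) = 29 − 1 = 28.
φ(43) = 43 − 1 = 42.
Since φ is multiplicative, φ(150887) = 110 · 28 · 42 = 129360.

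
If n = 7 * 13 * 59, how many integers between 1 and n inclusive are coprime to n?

4176

φ(7) = 7 − 1 = 6.
φ(13) = 13 − 1 = 12.
φ(59) = 59 − 1 = 58.
Multiply: 6 · 12 · 58 = 4176.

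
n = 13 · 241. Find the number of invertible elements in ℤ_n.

2880

φ(3133) = 3133 · (1 − 1/13) · (1 − 1/241)
       = 3133 · 2880/3133 = 2880.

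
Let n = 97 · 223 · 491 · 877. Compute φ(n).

9147962880

φ(97) = 97 − 1 = 96.
φ(223) = 223 − 1 = 222.
φ(491) = 491 − 1 = 490.
φ(877) = 877 − 1 = 876.
φ(9314460017) = 96 × 222 × 490 × 876 = 9147962880.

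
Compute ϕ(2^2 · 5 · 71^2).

φ(100820) = 100820 · (1 − 1/2) · (1 − 1/5) · (1 − 1/71)
       = 100820 · 280/710 = 39760.

39760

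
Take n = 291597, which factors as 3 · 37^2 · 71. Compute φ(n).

φ(3) = 3 − 1 = 2.
φ(37^2) = 37^2 − 37^1 = 1369 − 37 = 1332.
φ(71) = 71 − 1 = 70.
φ(291597) = 2 × 1332 × 70 = 186480.

186480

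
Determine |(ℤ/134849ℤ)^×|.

105600

134849 = 11 · 13 · 23 · 41.
φ(134849) = 134849 · (1 − 1/11) · (1 − 1/13) · (1 − 1/23) · (1 − 1/41)
       = 134849 · 105600/134849 = 105600.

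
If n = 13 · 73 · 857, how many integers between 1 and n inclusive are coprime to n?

739584

φ(13) = 13 − 1 = 12.
φ(73) = 73 − 1 = 72.
φ(857) = 857 − 1 = 856.
φ(813293) = 12 × 72 × 856 = 739584.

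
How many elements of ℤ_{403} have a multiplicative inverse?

Factor 403: 403 = 13 · 31.
φ(13) = 13 − 1 = 12.
φ(31) = 31 − 1 = 30.
Since φ is multiplicative, φ(403) = 12 · 30 = 360.

360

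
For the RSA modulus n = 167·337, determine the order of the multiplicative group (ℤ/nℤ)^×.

55776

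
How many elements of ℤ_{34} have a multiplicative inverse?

16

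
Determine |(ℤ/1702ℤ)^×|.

First factor: 1702 = 2 × 23 × 37.
φ(1702) = 1702 · (1 − 1/2) · (1 − 1/23) · (1 − 1/37)
       = 1702 · 792/1702 = 792.

792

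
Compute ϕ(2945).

2160

Factor 2945: 2945 = 5 · 19 · 31.
φ(5) = 5 − 1 = 4.
φ(19) = 19 − 1 = 18.
φ(31) = 31 − 1 = 30.
φ(2945) = 4 × 18 × 30 = 2160.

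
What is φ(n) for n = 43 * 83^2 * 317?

90329232

φ(43) = 43 − 1 = 42.
φ(83^2) = 83^2 − 83^1 = 6889 − 83 = 6806.
φ(317) = 317 − 1 = 316.
Multiply: 42 · 6806 · 316 = 90329232.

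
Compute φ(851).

792

Prime factorization: 851 = 23 · 37.
φ(851) = 851 · (1 − 1/23) · (1 − 1/37)
       = 851 · 792/851 = 792.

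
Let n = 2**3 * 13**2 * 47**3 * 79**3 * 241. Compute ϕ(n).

φ(2^3) = 2^2·(2−1) = 4·1 = 4.
φ(13^2) = 13^1·(13−1) = 13·12 = 156.
φ(47^3) = 47^2·(47−1) = 2209·46 = 101614.
φ(79^3) = 79^3 − 79^2 = 493039 − 6241 = 486798.
φ(241) = 241 − 1 = 240.
φ(16678945203221704) = 4 × 156 × 101614 × 486798 × 240 = 7407952077726720.

7407952077726720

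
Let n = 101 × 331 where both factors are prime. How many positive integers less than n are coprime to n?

33000

φ(101) = 101 − 1 = 100.
φ(331) = 331 − 1 = 330.
φ(33431) = 100 × 330 = 33000.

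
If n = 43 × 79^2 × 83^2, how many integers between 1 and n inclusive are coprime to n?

1761420024

φ(1848752707) = 1848752707 · (1 − 1/43) · (1 − 1/79) · (1 − 1/83)
       = 1848752707 · 268632/281951 = 1761420024.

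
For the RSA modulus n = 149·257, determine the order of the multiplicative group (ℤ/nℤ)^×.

37888

φ(n) = (p − 1)(q − 1) = (149−1)(257−1) = 148·256 = 37888.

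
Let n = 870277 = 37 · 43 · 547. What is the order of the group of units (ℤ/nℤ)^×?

φ(37) = 37 − 1 = 36.
φ(43) = 43 − 1 = 42.
φ(547) = 547 − 1 = 546.
Multiply: 36 · 42 · 546 = 825552.

825552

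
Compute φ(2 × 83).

82

φ(2) = 2 − 1 = 1.
φ(83) = 83 − 1 = 82.
Since φ is multiplicative, φ(166) = 1 · 82 = 82.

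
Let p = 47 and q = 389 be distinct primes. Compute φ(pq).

17848

φ(pq) = (p−1)(q−1) = 46 · 388 = 17848.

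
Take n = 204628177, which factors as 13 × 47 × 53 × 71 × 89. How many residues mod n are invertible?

176816640

φ(204628177) = 204628177 · (1 − 1/13) · (1 − 1/47) · (1 − 1/53) · (1 − 1/71) · (1 − 1/89)
       = 204628177 · 176816640/204628177 = 176816640.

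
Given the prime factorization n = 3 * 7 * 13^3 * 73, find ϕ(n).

1752192

φ(3) = 3 − 1 = 2.
φ(7) = 7 − 1 = 6.
φ(13^3) = 13^2·(13−1) = 169·12 = 2028.
φ(73) = 73 − 1 = 72.
φ(3368001) = 2 × 6 × 2028 × 72 = 1752192.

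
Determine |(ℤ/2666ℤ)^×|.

1260

2666 = 2 · 31 · 43.
φ(2666) = 2666 · (1 − 1/2) · (1 − 1/31) · (1 − 1/43)
       = 2666 · 1260/2666 = 1260.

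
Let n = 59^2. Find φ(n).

φ(59^2) = 59^2 − 59^1 = 3481 − 59 = 3422.

3422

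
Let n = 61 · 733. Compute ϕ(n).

φ(61) = 61 − 1 = 60.
φ(733) = 733 − 1 = 732.
Since φ is multiplicative, φ(44713) = 60 · 732 = 43920.

43920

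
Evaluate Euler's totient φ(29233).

26400

29233 = 23 × 31 × 41.
φ(29233) = 29233 · (1 − 1/23) · (1 − 1/31) · (1 − 1/41)
       = 29233 · 26400/29233 = 26400.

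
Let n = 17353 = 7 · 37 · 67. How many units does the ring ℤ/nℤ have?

14256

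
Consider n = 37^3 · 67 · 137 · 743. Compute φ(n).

φ(37^3) = 37^3 − 37^2 = 50653 − 1369 = 49284.
φ(67) = 67 − 1 = 66.
φ(137) = 137 − 1 = 136.
φ(743) = 743 − 1 = 742.
φ(345453308041) = 49284 × 66 × 136 × 742 = 328240902528.

328240902528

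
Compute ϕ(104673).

Prime factorization: 104673 = 3 · 23 · 37 · 41.
φ(3) = 3 − 1 = 2.
φ(23) = 23 − 1 = 22.
φ(37) = 37 − 1 = 36.
φ(41) = 41 − 1 = 40.
Multiply: 2 · 22 · 36 · 40 = 63360.

63360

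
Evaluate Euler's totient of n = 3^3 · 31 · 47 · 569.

14109120

φ(22383891) = 22383891 · (1 − 1/3) · (1 − 1/31) · (1 − 1/47) · (1 − 1/569)
       = 22383891 · 1567680/2487099 = 14109120.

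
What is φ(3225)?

1680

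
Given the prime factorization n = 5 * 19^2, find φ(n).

1368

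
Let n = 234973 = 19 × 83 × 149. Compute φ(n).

φ(234973) = 234973 · (1 − 1/19) · (1 − 1/83) · (1 − 1/149)
       = 234973 · 218448/234973 = 218448.

218448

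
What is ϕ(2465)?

1792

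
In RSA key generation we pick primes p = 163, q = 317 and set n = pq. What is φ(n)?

51192

φ(pq) = (p−1)(q−1) = 162 · 316 = 51192.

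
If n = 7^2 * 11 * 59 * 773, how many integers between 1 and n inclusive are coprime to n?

18805920

φ(7^2) = 7^2 − 7^1 = 49 − 7 = 42.
φ(11) = 11 − 1 = 10.
φ(59) = 59 − 1 = 58.
φ(773) = 773 − 1 = 772.
φ(24582173) = 42 × 10 × 58 × 772 = 18805920.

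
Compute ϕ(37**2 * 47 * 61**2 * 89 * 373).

φ(37^2) = 37^1·(37−1) = 37·36 = 1332.
φ(47) = 47 − 1 = 46.
φ(61^2) = 61^1·(61−1) = 61·60 = 3660.
φ(89) = 89 − 1 = 88.
φ(373) = 373 − 1 = 372.
Multiply: 1332 · 46 · 3660 · 88 · 372 = 7341228702720.

7341228702720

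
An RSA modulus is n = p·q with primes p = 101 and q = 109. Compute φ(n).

φ(n) = (p − 1)(q − 1) = (101−1)(109−1) = 100·108 = 10800.

10800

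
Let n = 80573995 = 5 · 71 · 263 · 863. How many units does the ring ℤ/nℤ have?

φ(5) = 5 − 1 = 4.
φ(71) = 71 − 1 = 70.
φ(263) = 263 − 1 = 262.
φ(863) = 863 − 1 = 862.
Multiply: 4 · 70 · 262 · 862 = 63236320.

63236320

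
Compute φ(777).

432

Prime factorization: 777 = 3 × 7 × 37.
φ(3) = 3 − 1 = 2.
φ(7) = 7 − 1 = 6.
φ(37) = 37 − 1 = 36.
Since φ is multiplicative, φ(777) = 2 · 6 · 36 = 432.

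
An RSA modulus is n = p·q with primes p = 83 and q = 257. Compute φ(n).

20992

φ(pq) = (p−1)(q−1) = 82 · 256 = 20992.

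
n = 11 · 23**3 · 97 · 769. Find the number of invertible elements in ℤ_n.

φ(9983303341) = 9983303341 · (1 − 1/11) · (1 − 1/23) · (1 − 1/97) · (1 − 1/769)
       = 9983303341 · 16220160/18872029 = 8580464640.

8580464640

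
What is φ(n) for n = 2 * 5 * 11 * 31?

1200

φ(2) = 2 − 1 = 1.
φ(5) = 5 − 1 = 4.
φ(11) = 11 − 1 = 10.
φ(31) = 31 − 1 = 30.
Since φ is multiplicative, φ(3410) = 1 · 4 · 10 · 30 = 1200.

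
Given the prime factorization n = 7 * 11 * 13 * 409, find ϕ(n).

φ(409409) = 409409 · (1 − 1/7) · (1 − 1/11) · (1 − 1/13) · (1 − 1/409)
       = 409409 · 293760/409409 = 293760.

293760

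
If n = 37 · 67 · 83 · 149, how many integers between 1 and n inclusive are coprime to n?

28835136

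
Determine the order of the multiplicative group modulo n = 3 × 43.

φ(3) = 3 − 1 = 2.
φ(43) = 43 − 1 = 42.
Multiply: 2 · 42 = 84.

84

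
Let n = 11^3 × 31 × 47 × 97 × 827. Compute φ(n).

φ(155566059473) = 155566059473 · (1 − 1/11) · (1 − 1/31) · (1 − 1/47) · (1 − 1/97) · (1 − 1/827)
       = 155566059473 · 1094284800/1285669913 = 132408460800.

132408460800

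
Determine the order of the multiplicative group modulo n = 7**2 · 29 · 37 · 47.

φ(7^2) = 7^2 − 7^1 = 49 − 7 = 42.
φ(29) = 29 − 1 = 28.
φ(37) = 37 − 1 = 36.
φ(47) = 47 − 1 = 46.
φ(2471119) = 42 × 28 × 36 × 46 = 1947456.

1947456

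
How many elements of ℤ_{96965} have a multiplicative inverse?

67200

96965 = 5 × 11 × 41 × 43.
φ(5) = 5 − 1 = 4.
φ(11) = 11 − 1 = 10.
φ(41) = 41 − 1 = 40.
φ(43) = 43 − 1 = 42.
Since φ is multiplicative, φ(96965) = 4 · 10 · 40 · 42 = 67200.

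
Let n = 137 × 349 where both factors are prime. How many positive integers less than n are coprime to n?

φ(47813) = 47813 · (1 − 1/137) · (1 − 1/349)
       = 47813 · 47328/47813 = 47328.

47328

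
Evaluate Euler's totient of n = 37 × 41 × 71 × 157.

15724800

φ(37) = 37 − 1 = 36.
φ(41) = 41 − 1 = 40.
φ(71) = 71 − 1 = 70.
φ(157) = 157 − 1 = 156.
Since φ is multiplicative, φ(16909999) = 36 · 40 · 70 · 156 = 15724800.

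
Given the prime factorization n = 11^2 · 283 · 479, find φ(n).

14827560

φ(11^2) = 11^2 − 11^1 = 121 − 11 = 110.
φ(283) = 283 − 1 = 282.
φ(479) = 479 − 1 = 478.
φ(16402397) = 110 × 282 × 478 = 14827560.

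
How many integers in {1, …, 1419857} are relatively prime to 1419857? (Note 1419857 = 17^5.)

φ(1419857) = 1419857 · (1 − 1/17)
       = 1419857 · 16/17 = 1336336.

1336336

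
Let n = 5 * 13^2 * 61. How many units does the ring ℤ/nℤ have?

37440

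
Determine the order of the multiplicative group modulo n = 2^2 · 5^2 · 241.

φ(24100) = 24100 · (1 − 1/2) · (1 − 1/5) · (1 − 1/241)
       = 24100 · 960/2410 = 9600.

9600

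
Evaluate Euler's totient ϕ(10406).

10406 = 2 · 11^2 · 43.
φ(2) = 2 − 1 = 1.
φ(11^2) = 11^2 − 11^1 = 121 − 11 = 110.
φ(43) = 43 − 1 = 42.
φ(10406) = 1 × 110 × 42 = 4620.

4620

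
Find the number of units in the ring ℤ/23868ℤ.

6912

Prime factorization: 23868 = 2^2 × 3^3 × 13 × 17.
φ(23868) = 23868 · (1 − 1/2) · (1 − 1/3) · (1 − 1/13) · (1 − 1/17)
       = 23868 · 384/1326 = 6912.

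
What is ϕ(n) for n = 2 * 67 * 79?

φ(10586) = 10586 · (1 − 1/2) · (1 − 1/67) · (1 − 1/79)
       = 10586 · 5148/10586 = 5148.

5148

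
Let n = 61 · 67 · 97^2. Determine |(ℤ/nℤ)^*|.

φ(38454583) = 38454583 · (1 − 1/61) · (1 − 1/67) · (1 − 1/97)
       = 38454583 · 380160/396439 = 36875520.

36875520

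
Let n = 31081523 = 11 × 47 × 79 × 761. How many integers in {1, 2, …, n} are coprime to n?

φ(31081523) = 31081523 · (1 − 1/11) · (1 − 1/47) · (1 − 1/79) · (1 − 1/761)
       = 31081523 · 27268800/31081523 = 27268800.

27268800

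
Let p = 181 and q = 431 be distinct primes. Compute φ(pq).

77400

φ(181) = 181 − 1 = 180.
φ(431) = 431 − 1 = 430.
φ(78011) = 180 × 430 = 77400.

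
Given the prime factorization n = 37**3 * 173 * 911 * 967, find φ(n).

7451658002880

φ(7719623621953) = 7719623621953 · (1 − 1/37) · (1 − 1/173) · (1 − 1/911) · (1 − 1/967)
       = 7719623621953 · 5443139520/5638877737 = 7451658002880.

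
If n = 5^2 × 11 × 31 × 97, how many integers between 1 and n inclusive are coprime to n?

φ(826925) = 826925 · (1 − 1/5) · (1 − 1/11) · (1 − 1/31) · (1 − 1/97)
       = 826925 · 115200/165385 = 576000.

576000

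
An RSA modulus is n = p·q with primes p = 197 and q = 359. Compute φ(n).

70168

φ(197) = 197 − 1 = 196.
φ(359) = 359 − 1 = 358.
Multiply: 196 · 358 = 70168.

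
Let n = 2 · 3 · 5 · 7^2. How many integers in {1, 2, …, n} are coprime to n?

336

φ(2) = 2 − 1 = 1.
φ(3) = 3 − 1 = 2.
φ(5) = 5 − 1 = 4.
φ(7^2) = 7^1·(7−1) = 7·6 = 42.
Since φ is multiplicative, φ(1470) = 1 · 2 · 4 · 42 = 336.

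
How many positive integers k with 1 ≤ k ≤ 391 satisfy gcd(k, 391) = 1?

First factor: 391 = 17 × 23.
φ(17) = 17 − 1 = 16.
φ(23) = 23 − 1 = 22.
φ(391) = 16 × 22 = 352.

352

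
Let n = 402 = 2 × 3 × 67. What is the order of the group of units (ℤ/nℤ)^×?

φ(402) = 402 · (1 − 1/2) · (1 − 1/3) · (1 − 1/67)
       = 402 · 132/402 = 132.

132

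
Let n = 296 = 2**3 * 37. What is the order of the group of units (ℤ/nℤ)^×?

φ(2^3) = 2^2·(2−1) = 4·1 = 4.
φ(37) = 37 − 1 = 36.
φ(296) = 4 × 36 = 144.

144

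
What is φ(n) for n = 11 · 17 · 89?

φ(11) = 11 − 1 = 10.
φ(17) = 17 − 1 = 16.
φ(89) = 89 − 1 = 88.
Multiply: 10 · 16 · 88 = 14080.

14080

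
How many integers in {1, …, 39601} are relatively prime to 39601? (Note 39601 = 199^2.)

39402

φ(199^2) = 199^1·(199−1) = 199·198 = 39402.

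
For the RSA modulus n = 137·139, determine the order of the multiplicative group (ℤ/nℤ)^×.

18768

φ(n) = (p − 1)(q − 1) = (137−1)(139−1) = 136·138 = 18768.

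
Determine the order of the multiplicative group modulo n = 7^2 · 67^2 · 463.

85804488

φ(101841943) = 101841943 · (1 − 1/7) · (1 − 1/67) · (1 − 1/463)
       = 101841943 · 182952/217147 = 85804488.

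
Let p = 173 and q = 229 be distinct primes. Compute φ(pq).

39216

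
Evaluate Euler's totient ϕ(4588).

2160

4588 = 2^2 · 31 · 37.
φ(4588) = 4588 · (1 − 1/2) · (1 − 1/31) · (1 − 1/37)
       = 4588 · 1080/2294 = 2160.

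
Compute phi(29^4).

682892

φ(707281) = 707281 · (1 − 1/29)
       = 707281 · 28/29 = 682892.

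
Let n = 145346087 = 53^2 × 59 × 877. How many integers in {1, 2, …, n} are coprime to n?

φ(53^2) = 53^1·(53−1) = 53·52 = 2756.
φ(59) = 59 − 1 = 58.
φ(877) = 877 − 1 = 876.
Since φ is multiplicative, φ(145346087) = 2756 · 58 · 876 = 140026848.

140026848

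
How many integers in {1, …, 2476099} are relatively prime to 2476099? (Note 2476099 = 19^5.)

φ(2476099) = 2476099 · (1 − 1/19)
       = 2476099 · 18/19 = 2345778.

2345778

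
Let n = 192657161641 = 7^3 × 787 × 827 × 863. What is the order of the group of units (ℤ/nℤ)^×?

164534581008

φ(7^3) = 7^2·(7−1) = 49·6 = 294.
φ(787) = 787 − 1 = 786.
φ(827) = 827 − 1 = 826.
φ(863) = 863 − 1 = 862.
Multiply: 294 · 786 · 826 · 862 = 164534581008.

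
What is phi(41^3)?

67240

φ(41^3) = 41^2·(41−1) = 1681·40 = 67240.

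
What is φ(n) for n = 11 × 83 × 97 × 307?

24088320

φ(27188227) = 27188227 · (1 − 1/11) · (1 − 1/83) · (1 − 1/97) · (1 − 1/307)
       = 27188227 · 24088320/27188227 = 24088320.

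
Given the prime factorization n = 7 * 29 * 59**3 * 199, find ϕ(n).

φ(7) = 7 − 1 = 6.
φ(29) = 29 − 1 = 28.
φ(59^3) = 59^2·(59−1) = 3481·58 = 201898.
φ(199) = 199 − 1 = 198.
Since φ is multiplicative, φ(8296695463) = 6 · 28 · 201898 · 198 = 6715935072.

6715935072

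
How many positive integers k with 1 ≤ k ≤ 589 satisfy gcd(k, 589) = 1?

540

Prime factorization: 589 = 19 · 31.
φ(19) = 19 − 1 = 18.
φ(31) = 31 − 1 = 30.
Since φ is multiplicative, φ(589) = 18 · 30 = 540.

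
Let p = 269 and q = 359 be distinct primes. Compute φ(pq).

φ(pq) = (p−1)(q−1) = 268 · 358 = 95944.

95944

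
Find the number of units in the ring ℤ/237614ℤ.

101088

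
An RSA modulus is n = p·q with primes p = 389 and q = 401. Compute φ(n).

For distinct primes, φ(pq) = (p−1)(q−1) = 388 × 400 = 155200.

155200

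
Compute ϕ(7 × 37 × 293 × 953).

φ(72320311) = 72320311 · (1 − 1/7) · (1 − 1/37) · (1 − 1/293) · (1 − 1/953)
       = 72320311 · 60044544/72320311 = 60044544.

60044544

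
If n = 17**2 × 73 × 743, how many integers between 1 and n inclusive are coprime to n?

φ(15675071) = 15675071 · (1 − 1/17) · (1 − 1/73) · (1 − 1/743)
       = 15675071 · 854784/922063 = 14531328.

14531328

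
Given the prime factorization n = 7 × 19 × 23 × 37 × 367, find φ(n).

φ(41538161) = 41538161 · (1 − 1/7) · (1 − 1/19) · (1 − 1/23) · (1 − 1/37) · (1 − 1/367)
       = 41538161 · 31306176/41538161 = 31306176.

31306176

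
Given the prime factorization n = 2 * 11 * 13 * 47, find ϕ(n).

5520

φ(13442) = 13442 · (1 − 1/2) · (1 − 1/11) · (1 − 1/13) · (1 − 1/47)
       = 13442 · 5520/13442 = 5520.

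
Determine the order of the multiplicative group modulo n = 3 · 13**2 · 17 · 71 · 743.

259284480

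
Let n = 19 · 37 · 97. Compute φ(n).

φ(68191) = 68191 · (1 − 1/19) · (1 − 1/37) · (1 − 1/97)
       = 68191 · 62208/68191 = 62208.

62208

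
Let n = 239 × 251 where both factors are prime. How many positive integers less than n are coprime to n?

φ(pq) = (p−1)(q−1) = 238 · 250 = 59500.

59500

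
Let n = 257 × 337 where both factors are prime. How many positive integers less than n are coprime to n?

φ(n) = (p − 1)(q − 1) = (257−1)(337−1) = 256·336 = 86016.

86016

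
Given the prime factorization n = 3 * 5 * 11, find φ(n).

φ(3) = 3 − 1 = 2.
φ(5) = 5 − 1 = 4.
φ(11) = 11 − 1 = 10.
φ(165) = 2 × 4 × 10 = 80.

80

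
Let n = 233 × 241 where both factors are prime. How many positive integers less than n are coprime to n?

55680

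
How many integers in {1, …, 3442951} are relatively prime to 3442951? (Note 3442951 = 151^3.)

3420150

φ(151^3) = 151^2·(151−1) = 22801·150 = 3420150.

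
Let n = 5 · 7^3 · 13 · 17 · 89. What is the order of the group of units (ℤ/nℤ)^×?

19869696

φ(33732335) = 33732335 · (1 − 1/5) · (1 − 1/7) · (1 − 1/13) · (1 − 1/17) · (1 − 1/89)
       = 33732335 · 405504/688415 = 19869696.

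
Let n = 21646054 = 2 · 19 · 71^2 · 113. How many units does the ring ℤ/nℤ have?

10019520

φ(2) = 2 − 1 = 1.
φ(19) = 19 − 1 = 18.
φ(71^2) = 71^2 − 71^1 = 5041 − 71 = 4970.
φ(113) = 113 − 1 = 112.
Multiply: 1 · 18 · 4970 · 112 = 10019520.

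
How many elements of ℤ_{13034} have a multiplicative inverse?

First factor: 13034 = 2 * 7^3 * 19.
φ(2) = 2 − 1 = 1.
φ(7^3) = 7^3 − 7^2 = 343 − 49 = 294.
φ(19) = 19 − 1 = 18.
Since φ is multiplicative, φ(13034) = 1 · 294 · 18 = 5292.

5292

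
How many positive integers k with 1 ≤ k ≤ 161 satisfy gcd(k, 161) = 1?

132

First factor: 161 = 7 · 23.
φ(7) = 7 − 1 = 6.
φ(23) = 23 − 1 = 22.
Multiply: 6 · 22 = 132.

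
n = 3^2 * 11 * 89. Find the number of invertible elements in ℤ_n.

φ(8811) = 8811 · (1 − 1/3) · (1 − 1/11) · (1 − 1/89)
       = 8811 · 1760/2937 = 5280.

5280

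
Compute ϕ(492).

First factor: 492 = 2**2 · 3 · 41.
φ(492) = 492 · (1 − 1/2) · (1 − 1/3) · (1 − 1/41)
       = 492 · 80/246 = 160.

160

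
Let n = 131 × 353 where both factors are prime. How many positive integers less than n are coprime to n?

45760

φ(pq) = (p−1)(q−1) = 130 · 352 = 45760.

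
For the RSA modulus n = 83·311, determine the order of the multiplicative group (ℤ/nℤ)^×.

25420

φ(83) = 83 − 1 = 82.
φ(311) = 311 − 1 = 310.
φ(25813) = 82 × 310 = 25420.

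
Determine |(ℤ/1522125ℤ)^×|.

720000

Prime factorization: 1522125 = 3^3 · 5^3 · 11 · 41.
φ(1522125) = 1522125 · (1 − 1/3) · (1 − 1/5) · (1 − 1/11) · (1 − 1/41)
       = 1522125 · 3200/6765 = 720000.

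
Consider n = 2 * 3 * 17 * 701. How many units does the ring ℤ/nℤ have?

22400

φ(2) = 2 − 1 = 1.
φ(3) = 3 − 1 = 2.
φ(17) = 17 − 1 = 16.
φ(701) = 701 − 1 = 700.
φ(71502) = 1 × 2 × 16 × 700 = 22400.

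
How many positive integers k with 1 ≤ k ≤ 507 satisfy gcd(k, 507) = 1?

312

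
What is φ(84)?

24

84 = 2^2 * 3 * 7.
φ(2^2) = 2^1·(2−1) = 2·1 = 2.
φ(3) = 3 − 1 = 2.
φ(7) = 7 − 1 = 6.
φ(84) = 2 × 2 × 6 = 24.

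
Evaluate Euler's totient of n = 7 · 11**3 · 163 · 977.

φ(7) = 7 − 1 = 6.
φ(11^3) = 11^2·(11−1) = 121·10 = 1210.
φ(163) = 163 − 1 = 162.
φ(977) = 977 − 1 = 976.
φ(1483741567) = 6 × 1210 × 162 × 976 = 1147893120.

1147893120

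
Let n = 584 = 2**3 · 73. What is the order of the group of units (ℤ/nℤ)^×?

φ(2^3) = 2^3 − 2^2 = 8 − 4 = 4.
φ(73) = 73 − 1 = 72.
Multiply: 4 · 72 = 288.

288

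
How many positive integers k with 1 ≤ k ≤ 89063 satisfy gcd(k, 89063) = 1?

First factor: 89063 = 13^2 · 17 · 31.
φ(89063) = 89063 · (1 − 1/13) · (1 − 1/17) · (1 − 1/31)
       = 89063 · 5760/6851 = 74880.

74880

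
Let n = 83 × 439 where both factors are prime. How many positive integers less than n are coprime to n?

35916

For distinct primes, φ(pq) = (p−1)(q−1) = 82 × 438 = 35916.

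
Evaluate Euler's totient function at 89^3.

φ(704969) = 704969 · (1 − 1/89)
       = 704969 · 88/89 = 697048.

697048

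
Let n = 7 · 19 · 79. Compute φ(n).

φ(10507) = 10507 · (1 − 1/7) · (1 − 1/19) · (1 − 1/79)
       = 10507 · 8424/10507 = 8424.

8424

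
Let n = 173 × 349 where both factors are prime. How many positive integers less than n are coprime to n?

φ(60377) = 60377 · (1 − 1/173) · (1 − 1/349)
       = 60377 · 59856/60377 = 59856.

59856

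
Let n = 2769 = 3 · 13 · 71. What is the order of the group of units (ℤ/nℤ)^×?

φ(3) = 3 − 1 = 2.
φ(13) = 13 − 1 = 12.
φ(71) = 71 − 1 = 70.
φ(2769) = 2 × 12 × 70 = 1680.

1680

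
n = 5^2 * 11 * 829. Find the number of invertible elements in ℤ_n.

φ(5^2) = 5^2 − 5^1 = 25 − 5 = 20.
φ(11) = 11 − 1 = 10.
φ(829) = 829 − 1 = 828.
Since φ is multiplicative, φ(227975) = 20 · 10 · 828 = 165600.

165600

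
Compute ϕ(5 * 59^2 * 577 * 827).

φ(5) = 5 − 1 = 4.
φ(59^2) = 59^1·(59−1) = 59·58 = 3422.
φ(577) = 577 − 1 = 576.
φ(827) = 827 − 1 = 826.
Since φ is multiplicative, φ(8305300495) = 4 · 3422 · 576 · 826 = 6512421888.

6512421888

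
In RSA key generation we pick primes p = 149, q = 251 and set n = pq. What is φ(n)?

37000

φ(n) = (p − 1)(q − 1) = (149−1)(251−1) = 148·250 = 37000.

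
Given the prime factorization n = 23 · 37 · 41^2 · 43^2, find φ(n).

2345777280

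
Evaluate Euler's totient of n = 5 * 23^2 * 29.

φ(5) = 5 − 1 = 4.
φ(23^2) = 23^1·(23−1) = 23·22 = 506.
φ(29) = 29 − 1 = 28.
φ(76705) = 4 × 506 × 28 = 56672.

56672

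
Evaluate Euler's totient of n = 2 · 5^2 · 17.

φ(2) = 2 − 1 = 1.
φ(5^2) = 5^2 − 5^1 = 25 − 5 = 20.
φ(17) = 17 − 1 = 16.
Multiply: 1 · 20 · 16 = 320.

320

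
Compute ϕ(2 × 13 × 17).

192

φ(2) = 2 − 1 = 1.
φ(13) = 13 − 1 = 12.
φ(17) = 17 − 1 = 16.
Multiply: 1 · 12 · 16 = 192.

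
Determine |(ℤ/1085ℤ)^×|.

Prime factorization: 1085 = 5 · 7 · 31.
φ(1085) = 1085 · (1 − 1/5) · (1 − 1/7) · (1 − 1/31)
       = 1085 · 720/1085 = 720.

720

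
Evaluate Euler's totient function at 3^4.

54

φ(3^4) = 3^4 − 3^3 = 81 − 27 = 54.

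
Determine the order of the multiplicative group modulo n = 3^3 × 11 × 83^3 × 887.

90089933040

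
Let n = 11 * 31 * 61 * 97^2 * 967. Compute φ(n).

161917056000

φ(189257960903) = 189257960903 · (1 − 1/11) · (1 − 1/31) · (1 − 1/61) · (1 − 1/97) · (1 − 1/967)
       = 189257960903 · 1669248000/1951112999 = 161917056000.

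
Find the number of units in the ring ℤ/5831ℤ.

Factor 5831: 5831 = 7^3 × 17.
φ(5831) = 5831 · (1 − 1/7) · (1 − 1/17)
       = 5831 · 96/119 = 4704.

4704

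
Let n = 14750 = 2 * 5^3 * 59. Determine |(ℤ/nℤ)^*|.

5800

φ(2) = 2 − 1 = 1.
φ(5^3) = 5^2·(5−1) = 25·4 = 100.
φ(59) = 59 − 1 = 58.
φ(14750) = 1 × 100 × 58 = 5800.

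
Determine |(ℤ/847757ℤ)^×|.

739200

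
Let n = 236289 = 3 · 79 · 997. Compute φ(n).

φ(236289) = 236289 · (1 − 1/3) · (1 − 1/79) · (1 − 1/997)
       = 236289 · 155376/236289 = 155376.

155376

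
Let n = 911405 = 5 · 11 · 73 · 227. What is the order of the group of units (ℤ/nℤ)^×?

φ(5) = 5 − 1 = 4.
φ(11) = 11 − 1 = 10.
φ(73) = 73 − 1 = 72.
φ(227) = 227 − 1 = 226.
Multiply: 4 · 10 · 72 · 226 = 650880.

650880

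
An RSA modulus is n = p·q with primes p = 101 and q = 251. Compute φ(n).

25000

For distinct primes, φ(pq) = (p−1)(q−1) = 100 × 250 = 25000.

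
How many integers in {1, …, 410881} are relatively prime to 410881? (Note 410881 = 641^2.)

φ(410881) = 410881 · (1 − 1/641)
       = 410881 · 640/641 = 410240.

410240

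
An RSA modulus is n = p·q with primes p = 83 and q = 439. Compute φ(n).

35916

For distinct primes, φ(pq) = (p−1)(q−1) = 82 × 438 = 35916.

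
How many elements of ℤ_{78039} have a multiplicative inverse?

44352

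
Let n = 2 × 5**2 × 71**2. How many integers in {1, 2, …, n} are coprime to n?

99400

φ(2) = 2 − 1 = 1.
φ(5^2) = 5^2 − 5^1 = 25 − 5 = 20.
φ(71^2) = 71^2 − 71^1 = 5041 − 71 = 4970.
Since φ is multiplicative, φ(252050) = 1 · 20 · 4970 = 99400.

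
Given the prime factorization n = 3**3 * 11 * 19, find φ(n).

φ(5643) = 5643 · (1 − 1/3) · (1 − 1/11) · (1 − 1/19)
       = 5643 · 360/627 = 3240.

3240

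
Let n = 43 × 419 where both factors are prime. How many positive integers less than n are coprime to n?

For distinct primes, φ(pq) = (p−1)(q−1) = 42 × 418 = 17556.

17556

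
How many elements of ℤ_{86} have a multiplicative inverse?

First factor: 86 = 2 × 43.
φ(2) = 2 − 1 = 1.
φ(43) = 43 − 1 = 42.
Multiply: 1 · 42 = 42.

42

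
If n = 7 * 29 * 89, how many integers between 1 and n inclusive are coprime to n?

14784

φ(7) = 7 − 1 = 6.
φ(29) = 29 − 1 = 28.
φ(89) = 89 − 1 = 88.
φ(18067) = 6 × 28 × 88 = 14784.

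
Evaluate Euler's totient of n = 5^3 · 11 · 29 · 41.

1120000

φ(5^3) = 5^3 − 5^2 = 125 − 25 = 100.
φ(11) = 11 − 1 = 10.
φ(29) = 29 − 1 = 28.
φ(41) = 41 − 1 = 40.
Since φ is multiplicative, φ(1634875) = 100 · 10 · 28 · 40 = 1120000.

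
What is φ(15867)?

10080

Factor 15867: 15867 = 3^2 · 41 · 43.
φ(15867) = 15867 · (1 − 1/3) · (1 − 1/41) · (1 − 1/43)
       = 15867 · 3360/5289 = 10080.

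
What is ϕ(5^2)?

20

φ(25) = 25 · (1 − 1/5)
       = 25 · 4/5 = 20.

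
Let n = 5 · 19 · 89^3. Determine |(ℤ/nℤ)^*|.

50187456

φ(5) = 5 − 1 = 4.
φ(19) = 19 − 1 = 18.
φ(89^3) = 89^3 − 89^2 = 704969 − 7921 = 697048.
φ(66972055) = 4 × 18 × 697048 = 50187456.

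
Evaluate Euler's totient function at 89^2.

φ(89^2) = 89^1·(89−1) = 89·88 = 7832.

7832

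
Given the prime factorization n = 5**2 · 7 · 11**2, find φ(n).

13200

φ(5^2) = 5^1·(5−1) = 5·4 = 20.
φ(7) = 7 − 1 = 6.
φ(11^2) = 11^1·(11−1) = 11·10 = 110.
Since φ is multiplicative, φ(21175) = 20 · 6 · 110 = 13200.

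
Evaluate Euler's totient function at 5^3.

φ(125) = 125 · (1 − 1/5)
       = 125 · 4/5 = 100.

100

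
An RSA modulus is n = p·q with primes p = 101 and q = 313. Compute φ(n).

31200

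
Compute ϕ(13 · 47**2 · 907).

φ(13) = 13 − 1 = 12.
φ(47^2) = 47^1·(47−1) = 47·46 = 2162.
φ(907) = 907 − 1 = 906.
Multiply: 12 · 2162 · 906 = 23505264.

23505264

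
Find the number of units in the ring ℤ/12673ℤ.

First factor: 12673 = 19 · 23 · 29.
φ(19) = 19 − 1 = 18.
φ(23) = 23 − 1 = 22.
φ(29) = 29 − 1 = 28.
φ(12673) = 18 × 22 × 28 = 11088.

11088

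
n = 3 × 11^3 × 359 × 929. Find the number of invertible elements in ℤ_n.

φ(3) = 3 − 1 = 2.
φ(11^3) = 11^3 − 11^2 = 1331 − 121 = 1210.
φ(359) = 359 − 1 = 358.
φ(929) = 929 − 1 = 928.
Multiply: 2 · 1210 · 358 · 928 = 803982080.

803982080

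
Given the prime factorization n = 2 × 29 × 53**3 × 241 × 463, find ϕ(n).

453488555520

φ(963504252878) = 963504252878 · (1 − 1/2) · (1 − 1/29) · (1 − 1/53) · (1 − 1/241) · (1 − 1/463)
       = 963504252878 · 161441280/343006142 = 453488555520.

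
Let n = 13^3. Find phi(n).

φ(2197) = 2197 · (1 − 1/13)
       = 2197 · 12/13 = 2028.

2028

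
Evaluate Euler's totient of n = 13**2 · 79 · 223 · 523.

φ(1557113779) = 1557113779 · (1 − 1/13) · (1 − 1/79) · (1 − 1/223) · (1 − 1/523)
       = 1557113779 · 108467424/119777983 = 1410076512.

1410076512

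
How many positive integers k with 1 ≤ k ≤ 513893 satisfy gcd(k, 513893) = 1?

435456

Prime factorization: 513893 = 17 · 19 · 37 · 43.
φ(513893) = 513893 · (1 − 1/17) · (1 − 1/19) · (1 − 1/37) · (1 − 1/43)
       = 513893 · 435456/513893 = 435456.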